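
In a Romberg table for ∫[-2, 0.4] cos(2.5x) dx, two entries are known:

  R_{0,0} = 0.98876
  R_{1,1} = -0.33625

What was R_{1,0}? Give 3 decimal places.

-0.005

From R_{1,1} = (4·R_{1,0} − R_{0,0})/3, solve for R_{1,0}:
4·R_{1,0} = 3·(-0.33625) + 0.98876 = -0.01999
R_{1,0} = -0.00500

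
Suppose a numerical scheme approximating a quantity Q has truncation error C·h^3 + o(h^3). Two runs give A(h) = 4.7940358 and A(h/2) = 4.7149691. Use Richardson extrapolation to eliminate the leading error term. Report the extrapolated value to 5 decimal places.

4.70367

The leading error scales as h^3; refining by a factor of 2 reduces it by 2^3 = 8.
Extrapolated value = (8·A(h/2) − A(h)) / (8 − 1)
= (8·4.7149691 − 4.7940358) / 7
= 32.9257170 / 7 = 4.7036739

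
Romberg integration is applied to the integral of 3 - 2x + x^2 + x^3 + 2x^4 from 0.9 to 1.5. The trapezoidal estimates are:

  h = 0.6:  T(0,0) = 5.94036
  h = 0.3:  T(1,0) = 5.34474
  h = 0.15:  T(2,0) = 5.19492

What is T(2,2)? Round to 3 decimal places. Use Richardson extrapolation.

Richardson extrapolation on the trapezoidal column (denominator 4−1=3):
T(1,1) = (4·5.34474 − 5.94036) / 3 = 5.14620
T(2,1) = 5.19492 + (5.19492 − 5.34474)/3 = 5.14498
T(2,2) = (16·5.14498 − 5.14620) / 15 = 5.14490
(Column j=1 coincides with Simpson's rule on the same nodes.)

5.145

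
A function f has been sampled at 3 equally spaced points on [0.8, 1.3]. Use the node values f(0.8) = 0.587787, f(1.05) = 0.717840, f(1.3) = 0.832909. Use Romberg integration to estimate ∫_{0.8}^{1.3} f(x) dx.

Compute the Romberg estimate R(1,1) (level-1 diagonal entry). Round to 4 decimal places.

0.3577

R(0,0) (trapezoid, 1 panel, h=0.5000): 0.355174
R(1,0) (trapezoid, 2 panels, h=0.2500): 0.357047
R(1,1) = 0.357047 + (0.357047 − 0.355174)/3 = 0.357671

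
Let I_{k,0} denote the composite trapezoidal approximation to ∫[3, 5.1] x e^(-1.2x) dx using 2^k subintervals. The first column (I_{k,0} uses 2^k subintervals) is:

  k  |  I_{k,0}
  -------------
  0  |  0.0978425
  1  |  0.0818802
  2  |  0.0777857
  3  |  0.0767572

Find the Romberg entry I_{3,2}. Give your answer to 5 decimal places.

I_{2,1} = 0.0777857 + (0.0777857 − 0.0818802)/3 = 0.0764209
I_{3,1} = 0.0767572 + (0.0767572 − 0.0777857)/3 = 0.0764144
I_{3,2} = 0.0764144 + (0.0764144 − 0.0764209)/15 = 0.0764140

0.07641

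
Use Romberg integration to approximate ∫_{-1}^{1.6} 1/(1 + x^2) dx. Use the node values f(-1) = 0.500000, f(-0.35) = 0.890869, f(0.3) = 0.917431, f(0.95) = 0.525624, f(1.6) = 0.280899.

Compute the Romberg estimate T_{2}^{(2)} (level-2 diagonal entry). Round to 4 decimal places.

1.7854

T_{0}^{(0)} (trapezoid, 1 panel, h=2.6000): 1.015169
T_{1}^{(0)} (trapezoid, 2 panels, h=1.3000): 1.700245
T_{2}^{(0)} (trapezoid, 4 panels, h=0.6500): 1.770843
T_{1}^{(1)} = 1.700245 + (1.700245 − 1.015169)/3 = 1.928604
T_{2}^{(1)} = 1.770843 + (1.770843 − 1.700245)/3 = 1.794376
T_{2}^{(2)} = 1.794376 + (1.794376 − 1.928604)/15 = 1.785427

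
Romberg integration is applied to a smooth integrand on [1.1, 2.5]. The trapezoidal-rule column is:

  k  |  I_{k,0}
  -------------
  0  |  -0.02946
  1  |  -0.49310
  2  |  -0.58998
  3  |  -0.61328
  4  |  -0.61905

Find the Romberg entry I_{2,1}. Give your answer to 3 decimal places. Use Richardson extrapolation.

Richardson extrapolation on the trapezoidal column (denominator 4−1=3):
I_{2,1} = -0.58998 + (-0.58998 − (-0.49310))/3 = -0.62227

-0.622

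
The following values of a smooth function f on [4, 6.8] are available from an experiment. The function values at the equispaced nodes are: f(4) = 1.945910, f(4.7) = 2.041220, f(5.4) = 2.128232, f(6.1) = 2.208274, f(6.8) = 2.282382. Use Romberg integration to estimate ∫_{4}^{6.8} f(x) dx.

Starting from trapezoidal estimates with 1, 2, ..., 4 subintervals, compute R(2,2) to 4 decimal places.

5.9460

R(0,0) (trapezoid, 1 panel, h=2.8000): 5.919609
R(1,0) (trapezoid, 2 panels, h=1.4000): 5.939329
R(2,0) (trapezoid, 4 panels, h=0.7000): 5.944310
R(1,1) = 5.939329 + (5.939329 − 5.919609)/3 = 5.945902
R(2,1) = 5.944310 + (5.944310 − 5.939329)/3 = 5.945970
R(2,2) = 5.945970 + (5.945970 − 5.945902)/15 = 5.945975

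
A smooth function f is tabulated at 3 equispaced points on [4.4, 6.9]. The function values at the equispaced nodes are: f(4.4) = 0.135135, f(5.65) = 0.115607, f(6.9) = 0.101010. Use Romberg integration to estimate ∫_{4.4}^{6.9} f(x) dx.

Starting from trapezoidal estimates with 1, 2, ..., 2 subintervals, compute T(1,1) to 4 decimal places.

0.2911

T(0,0) (trapezoid, 1 panel, h=2.5000): 0.295181
T(1,0) (trapezoid, 2 panels, h=1.2500): 0.292099
T(1,1) = 0.292099 + (0.292099 − 0.295181)/3 = 0.291072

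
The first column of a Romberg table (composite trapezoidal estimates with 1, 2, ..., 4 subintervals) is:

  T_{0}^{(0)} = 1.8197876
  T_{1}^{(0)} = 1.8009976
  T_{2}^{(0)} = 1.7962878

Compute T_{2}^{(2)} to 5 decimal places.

Richardson extrapolation on the trapezoidal column (denominator 4−1=3):
T_{1}^{(1)} = (4·1.8009976 − 1.8197876) / 3 = 1.7947343
T_{2}^{(1)} = 1.7962878 + (1.7962878 − 1.8009976)/3 = 1.7947179
T_{2}^{(2)} = (16·1.7947179 − 1.7947343) / 15 = 1.7947168

1.79472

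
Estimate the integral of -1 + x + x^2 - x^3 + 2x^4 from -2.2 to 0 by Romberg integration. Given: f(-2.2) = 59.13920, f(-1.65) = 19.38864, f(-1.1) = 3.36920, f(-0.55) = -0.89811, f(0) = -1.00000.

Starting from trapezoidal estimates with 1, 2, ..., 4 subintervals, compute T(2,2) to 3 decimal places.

25.400

T(0,0) (trapezoid, 1 panel, h=2.2000): 63.95312
T(1,0) (trapezoid, 2 panels, h=1.1000): 35.68268
T(2,0) (trapezoid, 4 panels, h=0.5500): 28.01113
T(1,1) = 35.68268 + (35.68268 − 63.95312)/3 = 26.25920
T(2,1) = 28.01113 + (28.01113 − 35.68268)/3 = 25.45395
T(2,2) = 25.45395 + (25.45395 − 26.25920)/15 = 25.40027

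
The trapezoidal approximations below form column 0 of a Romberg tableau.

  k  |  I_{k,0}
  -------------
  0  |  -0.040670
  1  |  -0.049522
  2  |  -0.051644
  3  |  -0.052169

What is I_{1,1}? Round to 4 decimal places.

I_{1,1} = -0.049522 + (-0.049522 − (-0.040670))/3 = -0.052473
(Column j=1 coincides with Simpson's rule on the same nodes.)

-0.0525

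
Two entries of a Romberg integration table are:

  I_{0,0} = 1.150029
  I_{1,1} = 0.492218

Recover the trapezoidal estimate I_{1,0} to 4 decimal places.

From I_{1,1} = (4·I_{1,0} − I_{0,0})/3, solve for I_{1,0}:
4·I_{1,0} = 3·0.492218 + 1.150029 = 2.626683
I_{1,0} = 0.656671

0.6567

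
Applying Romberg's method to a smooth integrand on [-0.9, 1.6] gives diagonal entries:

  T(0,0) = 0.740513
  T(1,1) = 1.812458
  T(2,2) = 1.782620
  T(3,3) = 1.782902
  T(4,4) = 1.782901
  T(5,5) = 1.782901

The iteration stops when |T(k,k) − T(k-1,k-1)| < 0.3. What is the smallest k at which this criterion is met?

|T(1,1) − T(0,0)| = 1.071945 ≥ 0.3
|T(2,2) − T(1,1)| = 0.029838 < 0.3

k = 2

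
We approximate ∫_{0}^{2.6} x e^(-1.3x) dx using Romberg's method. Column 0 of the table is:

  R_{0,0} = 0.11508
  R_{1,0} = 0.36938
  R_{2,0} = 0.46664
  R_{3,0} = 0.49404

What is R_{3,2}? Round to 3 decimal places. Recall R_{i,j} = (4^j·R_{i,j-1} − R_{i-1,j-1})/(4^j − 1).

Richardson extrapolation on the trapezoidal column (denominator 4−1=3):
R_{2,1} = 0.46664 + (0.46664 − 0.36938)/3 = 0.49906
R_{3,1} = (4·0.49404 − 0.46664) / 3 = 0.50317
R_{3,2} = 0.50317 + (0.50317 − 0.49906)/15 = 0.50344

0.503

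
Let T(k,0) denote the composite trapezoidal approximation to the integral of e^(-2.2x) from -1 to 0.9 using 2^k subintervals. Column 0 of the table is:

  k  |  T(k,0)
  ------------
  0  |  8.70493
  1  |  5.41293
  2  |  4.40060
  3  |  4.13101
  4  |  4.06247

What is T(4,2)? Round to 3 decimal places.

T(3,1) = (4·4.13101 − 4.40060) / 3 = 4.04115
T(4,1) = 4.06247 + (4.06247 − 4.13101)/3 = 4.03962
T(4,2) = (16·4.03962 − 4.04115) / 15 = 4.03952
(Column j=1 coincides with Simpson's rule on the same nodes.)

4.040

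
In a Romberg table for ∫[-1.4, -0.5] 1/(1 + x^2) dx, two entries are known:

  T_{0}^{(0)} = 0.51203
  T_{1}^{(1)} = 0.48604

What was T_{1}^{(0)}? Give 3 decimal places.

0.493

From T_{1}^{(1)} = (4·T_{1}^{(0)} − T_{0}^{(0)})/3, solve for T_{1}^{(0)}:
4·T_{1}^{(0)} = 3·0.48604 + 0.51203 = 1.97015
T_{1}^{(0)} = 0.49254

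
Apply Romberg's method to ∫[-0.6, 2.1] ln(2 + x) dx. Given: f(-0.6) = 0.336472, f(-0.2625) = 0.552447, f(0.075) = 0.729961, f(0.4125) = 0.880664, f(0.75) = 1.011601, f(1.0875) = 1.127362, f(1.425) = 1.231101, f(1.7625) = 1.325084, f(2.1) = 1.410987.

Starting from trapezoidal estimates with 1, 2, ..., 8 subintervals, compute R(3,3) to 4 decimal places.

2.6140

R(0,0) (trapezoid, 1 panel, h=2.7000): 2.359070
R(1,0) (trapezoid, 2 panels, h=1.3500): 2.545196
R(2,0) (trapezoid, 4 panels, h=0.6750): 2.596315
R(3,0) (trapezoid, 8 panels, h=0.3375): 2.609533
R(1,1) = 2.545196 + (2.545196 − 2.359070)/3 = 2.607238
R(2,1) = 2.596315 + (2.596315 − 2.545196)/3 = 2.613355
R(3,1) = 2.609533 + (2.609533 − 2.596315)/3 = 2.613939
R(2,2) = 2.613355 + (2.613355 − 2.607238)/15 = 2.613763
R(3,2) = 2.613939 + (2.613939 − 2.613355)/15 = 2.613978
R(3,3) = 2.613978 + (2.613978 − 2.613763)/63 = 2.613981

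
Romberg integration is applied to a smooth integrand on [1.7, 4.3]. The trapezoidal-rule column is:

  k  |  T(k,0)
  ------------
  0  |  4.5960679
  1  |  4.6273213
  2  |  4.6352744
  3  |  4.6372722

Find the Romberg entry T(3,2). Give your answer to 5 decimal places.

4.63794

T(2,1) = 4.6352744 + (4.6352744 − 4.6273213)/3 = 4.6379254
T(3,1) = 4.6372722 + (4.6372722 − 4.6352744)/3 = 4.6379381
T(3,2) = 4.6379381 + (4.6379381 − 4.6379254)/15 = 4.6379389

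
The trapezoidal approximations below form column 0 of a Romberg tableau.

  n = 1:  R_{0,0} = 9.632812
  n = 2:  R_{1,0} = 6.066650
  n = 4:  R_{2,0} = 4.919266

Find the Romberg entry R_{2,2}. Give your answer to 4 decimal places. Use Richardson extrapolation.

Richardson extrapolation on the trapezoidal column (denominator 4−1=3):
R_{1,1} = (4·6.066650 − 9.632812) / 3 = 4.877929
R_{2,1} = (4·4.919266 − 6.066650) / 3 = 4.536805
R_{2,2} = 4.536805 + (4.536805 − 4.877929)/15 = 4.514063
(Column j=1 coincides with Simpson's rule on the same nodes.)

4.5141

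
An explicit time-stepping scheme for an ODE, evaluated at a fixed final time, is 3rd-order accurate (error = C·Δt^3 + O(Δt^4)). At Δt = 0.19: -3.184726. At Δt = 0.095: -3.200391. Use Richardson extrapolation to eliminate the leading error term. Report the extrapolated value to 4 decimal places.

-3.2026

The leading error scales as Δt^3; refining by a factor of 2 reduces it by 2^3 = 8.
Extrapolated value = (8·A(Δt/2) − A(Δt)) / (8 − 1)
= (8·(-3.200391) − (-3.184726)) / 7
= -22.418402 / 7 = -3.202629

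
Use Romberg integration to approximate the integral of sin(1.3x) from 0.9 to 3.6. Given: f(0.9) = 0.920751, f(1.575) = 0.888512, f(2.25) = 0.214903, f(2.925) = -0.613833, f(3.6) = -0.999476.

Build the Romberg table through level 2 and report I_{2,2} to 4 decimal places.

0.3245

I_{0,0} (trapezoid, 1 panel, h=2.7000): -0.106279
I_{1,0} (trapezoid, 2 panels, h=1.3500): 0.236980
I_{2,0} (trapezoid, 4 panels, h=0.6750): 0.303898
I_{1,1} = 0.236980 + (0.236980 − (-0.106279))/3 = 0.351400
I_{2,1} = 0.303898 + (0.303898 − 0.236980)/3 = 0.326204
I_{2,2} = 0.326204 + (0.326204 − 0.351400)/15 = 0.324524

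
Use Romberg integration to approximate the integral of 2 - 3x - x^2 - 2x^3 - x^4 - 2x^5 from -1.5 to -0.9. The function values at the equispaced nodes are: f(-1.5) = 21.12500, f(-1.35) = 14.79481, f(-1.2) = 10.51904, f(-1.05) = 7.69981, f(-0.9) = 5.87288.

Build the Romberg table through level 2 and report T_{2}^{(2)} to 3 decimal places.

T_{0}^{(0)} (trapezoid, 1 panel, h=0.6000): 8.09936
T_{1}^{(0)} (trapezoid, 2 panels, h=0.3000): 7.20539
T_{2}^{(0)} (trapezoid, 4 panels, h=0.1500): 6.97689
T_{1}^{(1)} = 7.20539 + (7.20539 − 8.09936)/3 = 6.90740
T_{2}^{(1)} = 6.97689 + (6.97689 − 7.20539)/3 = 6.90072
T_{2}^{(2)} = 6.90072 + (6.90072 − 6.90740)/15 = 6.90027

6.900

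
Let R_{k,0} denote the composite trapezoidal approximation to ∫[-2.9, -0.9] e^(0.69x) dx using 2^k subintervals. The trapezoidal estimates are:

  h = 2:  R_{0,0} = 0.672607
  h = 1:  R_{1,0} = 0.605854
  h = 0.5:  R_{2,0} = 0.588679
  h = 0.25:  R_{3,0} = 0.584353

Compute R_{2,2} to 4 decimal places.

Richardson extrapolation on the trapezoidal column (denominator 4−1=3):
R_{1,1} = 0.605854 + (0.605854 − 0.672607)/3 = 0.583603
R_{2,1} = (4·0.588679 − 0.605854) / 3 = 0.582954
R_{2,2} = (16·0.582954 − 0.583603) / 15 = 0.582911

0.5829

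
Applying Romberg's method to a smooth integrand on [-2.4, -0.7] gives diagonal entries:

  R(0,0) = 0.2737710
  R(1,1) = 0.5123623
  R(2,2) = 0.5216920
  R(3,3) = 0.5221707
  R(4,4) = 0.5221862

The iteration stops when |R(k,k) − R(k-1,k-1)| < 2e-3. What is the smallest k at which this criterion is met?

k = 3

|R(1,1) − R(0,0)| = 0.2385913 ≥ 2e-3
|R(2,2) − R(1,1)| = 0.0093297 ≥ 2e-3
|R(3,3) − R(2,2)| = 0.0004787 < 2e-3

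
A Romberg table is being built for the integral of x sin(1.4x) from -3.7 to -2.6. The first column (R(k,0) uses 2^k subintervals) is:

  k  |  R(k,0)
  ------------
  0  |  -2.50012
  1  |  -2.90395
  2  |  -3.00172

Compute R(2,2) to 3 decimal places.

Richardson extrapolation on the trapezoidal column (denominator 4−1=3):
R(1,1) = (4·(-2.90395) − (-2.50012)) / 3 = -3.03856
R(2,1) = (4·(-3.00172) − (-2.90395)) / 3 = -3.03431
R(2,2) = (16·(-3.03431) − (-3.03856)) / 15 = -3.03403

-3.034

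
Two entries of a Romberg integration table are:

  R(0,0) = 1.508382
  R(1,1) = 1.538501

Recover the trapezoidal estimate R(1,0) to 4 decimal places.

From R(1,1) = (4·R(1,0) − R(0,0))/3, solve for R(1,0):
4·R(1,0) = 3·1.538501 + 1.508382 = 6.123885
R(1,0) = 1.530971

1.5310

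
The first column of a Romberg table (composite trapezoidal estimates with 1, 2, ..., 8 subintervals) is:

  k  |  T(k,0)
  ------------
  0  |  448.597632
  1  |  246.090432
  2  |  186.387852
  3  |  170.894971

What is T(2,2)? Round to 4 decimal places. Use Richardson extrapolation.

165.6803

Richardson extrapolation on the trapezoidal column (denominator 4−1=3):
T(1,1) = 246.090432 + (246.090432 − 448.597632)/3 = 178.588032
T(2,1) = (4·186.387852 − 246.090432) / 3 = 166.486992
T(2,2) = (16·166.486992 − 178.588032) / 15 = 165.680256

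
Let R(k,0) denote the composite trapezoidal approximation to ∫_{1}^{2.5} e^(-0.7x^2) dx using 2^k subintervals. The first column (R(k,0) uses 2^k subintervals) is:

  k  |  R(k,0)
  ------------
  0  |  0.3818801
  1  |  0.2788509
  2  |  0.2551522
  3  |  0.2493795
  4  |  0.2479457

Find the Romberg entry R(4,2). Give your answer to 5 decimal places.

Richardson extrapolation on the trapezoidal column (denominator 4−1=3):
R(3,1) = 0.2493795 + (0.2493795 − 0.2551522)/3 = 0.2474553
R(4,1) = 0.2479457 + (0.2479457 − 0.2493795)/3 = 0.2474678
R(4,2) = (16·0.2474678 − 0.2474553) / 15 = 0.2474686

0.24747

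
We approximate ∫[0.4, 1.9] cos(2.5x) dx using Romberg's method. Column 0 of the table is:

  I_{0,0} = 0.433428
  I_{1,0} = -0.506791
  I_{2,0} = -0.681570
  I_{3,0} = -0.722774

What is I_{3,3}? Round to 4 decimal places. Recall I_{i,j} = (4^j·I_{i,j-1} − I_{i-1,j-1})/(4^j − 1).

Richardson extrapolation on the trapezoidal column (denominator 4−1=3):
I_{1,1} = (4·(-0.506791) − 0.433428) / 3 = -0.820197
I_{2,1} = (4·(-0.681570) − (-0.506791)) / 3 = -0.739830
I_{3,1} = (4·(-0.722774) − (-0.681570)) / 3 = -0.736509
I_{2,2} = (16·(-0.739830) − (-0.820197)) / 15 = -0.734472
I_{3,2} = (16·(-0.736509) − (-0.739830)) / 15 = -0.736288
I_{3,3} = -0.736288 + (-0.736288 − (-0.734472))/63 = -0.736317

-0.7363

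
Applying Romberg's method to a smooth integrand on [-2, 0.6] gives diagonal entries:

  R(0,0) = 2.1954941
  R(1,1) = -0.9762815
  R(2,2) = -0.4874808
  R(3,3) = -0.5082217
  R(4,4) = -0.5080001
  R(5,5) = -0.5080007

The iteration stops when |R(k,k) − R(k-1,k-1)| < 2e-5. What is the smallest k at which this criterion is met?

k = 5

|R(1,1) − R(0,0)| = 3.1717756 ≥ 2e-5
|R(2,2) − R(1,1)| = 0.4888007 ≥ 2e-5
|R(3,3) − R(2,2)| = 0.0207409 ≥ 2e-5
|R(4,4) − R(3,3)| = 0.0002216 ≥ 2e-5
|R(5,5) − R(4,4)| = 0.0000006 < 2e-5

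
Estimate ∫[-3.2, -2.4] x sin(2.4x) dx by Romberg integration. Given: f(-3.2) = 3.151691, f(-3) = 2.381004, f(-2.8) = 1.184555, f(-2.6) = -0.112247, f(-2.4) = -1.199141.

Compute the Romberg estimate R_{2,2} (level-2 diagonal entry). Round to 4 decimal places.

R_{0,0} (trapezoid, 1 panel, h=0.8000): 0.781020
R_{1,0} (trapezoid, 2 panels, h=0.4000): 0.864332
R_{2,0} (trapezoid, 4 panels, h=0.2000): 0.885917
R_{1,1} = 0.864332 + (0.864332 − 0.781020)/3 = 0.892103
R_{2,1} = 0.885917 + (0.885917 − 0.864332)/3 = 0.893112
R_{2,2} = 0.893112 + (0.893112 − 0.892103)/15 = 0.893179

0.8932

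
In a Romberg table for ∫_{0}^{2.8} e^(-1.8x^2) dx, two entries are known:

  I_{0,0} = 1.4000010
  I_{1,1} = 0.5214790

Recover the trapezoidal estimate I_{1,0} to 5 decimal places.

From I_{1,1} = (4·I_{1,0} − I_{0,0})/3, solve for I_{1,0}:
4·I_{1,0} = 3·0.5214790 + 1.4000010 = 2.9644380
I_{1,0} = 0.7411095

0.74111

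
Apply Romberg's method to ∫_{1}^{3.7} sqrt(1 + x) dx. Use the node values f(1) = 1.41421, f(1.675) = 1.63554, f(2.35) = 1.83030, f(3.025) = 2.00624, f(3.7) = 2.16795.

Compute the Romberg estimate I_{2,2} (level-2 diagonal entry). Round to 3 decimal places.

I_{0,0} (trapezoid, 1 panel, h=2.7000): 4.83592
I_{1,0} (trapezoid, 2 panels, h=1.3500): 4.88886
I_{2,0} (trapezoid, 4 panels, h=0.6750): 4.90263
I_{1,1} = 4.88886 + (4.88886 − 4.83592)/3 = 4.90651
I_{2,1} = 4.90263 + (4.90263 − 4.88886)/3 = 4.90722
I_{2,2} = 4.90722 + (4.90722 − 4.90651)/15 = 4.90727

4.907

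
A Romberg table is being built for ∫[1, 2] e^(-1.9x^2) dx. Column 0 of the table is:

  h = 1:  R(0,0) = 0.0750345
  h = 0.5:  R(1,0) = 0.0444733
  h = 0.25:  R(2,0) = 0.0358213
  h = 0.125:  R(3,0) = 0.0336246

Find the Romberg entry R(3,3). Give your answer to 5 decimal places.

Richardson extrapolation on the trapezoidal column (denominator 4−1=3):
R(1,1) = (4·0.0444733 − 0.0750345) / 3 = 0.0342862
R(2,1) = (4·0.0358213 − 0.0444733) / 3 = 0.0329373
R(3,1) = (4·0.0336246 − 0.0358213) / 3 = 0.0328924
R(2,2) = (16·0.0329373 − 0.0342862) / 15 = 0.0328474
R(3,2) = (16·0.0328924 − 0.0329373) / 15 = 0.0328894
R(3,3) = 0.0328894 + (0.0328894 − 0.0328474)/63 = 0.0328901

0.03289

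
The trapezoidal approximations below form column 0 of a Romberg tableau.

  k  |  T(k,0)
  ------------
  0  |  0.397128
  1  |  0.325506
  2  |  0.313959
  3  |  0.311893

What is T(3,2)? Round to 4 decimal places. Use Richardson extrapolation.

0.3113

Richardson extrapolation on the trapezoidal column (denominator 4−1=3):
T(2,1) = (4·0.313959 − 0.325506) / 3 = 0.310110
T(3,1) = 0.311893 + (0.311893 − 0.313959)/3 = 0.311204
T(3,2) = 0.311204 + (0.311204 − 0.310110)/15 = 0.311277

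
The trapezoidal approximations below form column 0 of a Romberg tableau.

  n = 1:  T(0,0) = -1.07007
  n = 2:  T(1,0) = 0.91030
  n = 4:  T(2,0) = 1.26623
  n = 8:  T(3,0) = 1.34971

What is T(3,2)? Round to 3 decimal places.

Richardson extrapolation on the trapezoidal column (denominator 4−1=3):
T(2,1) = (4·1.26623 − 0.91030) / 3 = 1.38487
T(3,1) = 1.34971 + (1.34971 − 1.26623)/3 = 1.37754
T(3,2) = 1.37754 + (1.37754 − 1.38487)/15 = 1.37705

1.377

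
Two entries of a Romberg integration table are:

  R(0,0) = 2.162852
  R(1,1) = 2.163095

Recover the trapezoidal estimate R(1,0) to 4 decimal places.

2.1630

From R(1,1) = (4·R(1,0) − R(0,0))/3, solve for R(1,0):
4·R(1,0) = 3·2.163095 + 2.162852 = 8.652137
R(1,0) = 2.163034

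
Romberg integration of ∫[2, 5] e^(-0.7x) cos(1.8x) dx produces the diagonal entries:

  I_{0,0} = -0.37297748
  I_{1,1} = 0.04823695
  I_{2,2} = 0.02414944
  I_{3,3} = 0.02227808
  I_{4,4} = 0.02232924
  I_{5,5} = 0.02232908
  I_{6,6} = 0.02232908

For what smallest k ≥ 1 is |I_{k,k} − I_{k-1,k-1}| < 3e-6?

|I_{1,1} − I_{0,0}| = 0.42121443 ≥ 3e-6
|I_{2,2} − I_{1,1}| = 0.02408751 ≥ 3e-6
|I_{3,3} − I_{2,2}| = 0.00187136 ≥ 3e-6
|I_{4,4} − I_{3,3}| = 0.00005116 ≥ 3e-6
|I_{5,5} − I_{4,4}| = 0.00000016 < 3e-6

k = 5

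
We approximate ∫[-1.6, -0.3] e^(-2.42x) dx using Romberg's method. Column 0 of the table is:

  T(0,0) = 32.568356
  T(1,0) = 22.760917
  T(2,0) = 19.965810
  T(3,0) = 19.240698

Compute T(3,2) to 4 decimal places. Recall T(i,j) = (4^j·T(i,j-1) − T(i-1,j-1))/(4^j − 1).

Richardson extrapolation on the trapezoidal column (denominator 4−1=3):
T(2,1) = (4·19.965810 − 22.760917) / 3 = 19.034108
T(3,1) = (4·19.240698 − 19.965810) / 3 = 18.998994
T(3,2) = (16·18.998994 − 19.034108) / 15 = 18.996653

18.9967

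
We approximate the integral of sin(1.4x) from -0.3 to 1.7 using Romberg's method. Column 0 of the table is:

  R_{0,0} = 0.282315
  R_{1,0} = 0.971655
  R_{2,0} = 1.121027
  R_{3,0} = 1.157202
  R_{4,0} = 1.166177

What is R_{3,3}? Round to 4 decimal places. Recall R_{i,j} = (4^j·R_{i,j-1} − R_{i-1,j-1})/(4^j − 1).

Richardson extrapolation on the trapezoidal column (denominator 4−1=3):
R_{1,1} = (4·0.971655 − 0.282315) / 3 = 1.201435
R_{2,1} = (4·1.121027 − 0.971655) / 3 = 1.170818
R_{3,1} = (4·1.157202 − 1.121027) / 3 = 1.169260
R_{2,2} = (16·1.170818 − 1.201435) / 15 = 1.168777
R_{3,2} = 1.169260 + (1.169260 − 1.170818)/15 = 1.169156
R_{3,3} = 1.169156 + (1.169156 − 1.168777)/63 = 1.169162

1.1692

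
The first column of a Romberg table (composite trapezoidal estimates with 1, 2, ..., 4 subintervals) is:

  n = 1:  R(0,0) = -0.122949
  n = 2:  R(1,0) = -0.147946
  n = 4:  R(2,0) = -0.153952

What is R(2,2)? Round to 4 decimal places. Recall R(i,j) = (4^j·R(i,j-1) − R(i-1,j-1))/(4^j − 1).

R(1,1) = -0.147946 + (-0.147946 − (-0.122949))/3 = -0.156278
R(2,1) = -0.153952 + (-0.153952 − (-0.147946))/3 = -0.155954
R(2,2) = (16·(-0.155954) − (-0.156278)) / 15 = -0.155932

-0.1559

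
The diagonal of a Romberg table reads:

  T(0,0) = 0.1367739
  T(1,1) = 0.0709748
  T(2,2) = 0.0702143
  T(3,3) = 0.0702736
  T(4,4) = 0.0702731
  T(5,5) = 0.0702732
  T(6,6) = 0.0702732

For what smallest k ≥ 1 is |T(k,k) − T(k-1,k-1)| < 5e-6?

|T(1,1) − T(0,0)| = 0.0657991 ≥ 5e-6
|T(2,2) − T(1,1)| = 0.0007605 ≥ 5e-6
|T(3,3) − T(2,2)| = 0.0000593 ≥ 5e-6
|T(4,4) − T(3,3)| = 0.0000005 < 5e-6

k = 4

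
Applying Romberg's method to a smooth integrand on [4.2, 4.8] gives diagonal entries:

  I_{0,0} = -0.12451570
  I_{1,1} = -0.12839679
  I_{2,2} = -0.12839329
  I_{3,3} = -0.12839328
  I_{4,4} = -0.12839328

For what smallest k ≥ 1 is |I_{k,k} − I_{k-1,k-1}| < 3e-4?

|I_{1,1} − I_{0,0}| = 0.00388109 ≥ 3e-4
|I_{2,2} − I_{1,1}| = 0.00000350 < 3e-4

k = 2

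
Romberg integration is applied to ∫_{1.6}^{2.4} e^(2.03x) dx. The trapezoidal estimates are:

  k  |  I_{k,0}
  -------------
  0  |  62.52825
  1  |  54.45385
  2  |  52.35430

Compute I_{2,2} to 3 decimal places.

Richardson extrapolation on the trapezoidal column (denominator 4−1=3):
I_{1,1} = (4·54.45385 − 62.52825) / 3 = 51.76238
I_{2,1} = 52.35430 + (52.35430 − 54.45385)/3 = 51.65445
I_{2,2} = 51.65445 + (51.65445 − 51.76238)/15 = 51.64725

51.647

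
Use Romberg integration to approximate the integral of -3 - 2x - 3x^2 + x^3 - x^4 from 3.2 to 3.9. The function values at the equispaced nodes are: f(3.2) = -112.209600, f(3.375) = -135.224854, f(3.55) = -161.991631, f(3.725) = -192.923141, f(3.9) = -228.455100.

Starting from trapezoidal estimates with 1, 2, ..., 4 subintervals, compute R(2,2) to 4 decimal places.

R(0,0) (trapezoid, 1 panel, h=0.7000): -119.232645
R(1,0) (trapezoid, 2 panels, h=0.3500): -116.313393
R(2,0) (trapezoid, 4 panels, h=0.1750): -115.582596
R(1,1) = -116.313393 + (-116.313393 − (-119.232645))/3 = -115.340309
R(2,1) = -115.582596 + (-115.582596 − (-116.313393))/3 = -115.338997
R(2,2) = -115.338997 + (-115.338997 − (-115.340309))/15 = -115.338910

-115.3389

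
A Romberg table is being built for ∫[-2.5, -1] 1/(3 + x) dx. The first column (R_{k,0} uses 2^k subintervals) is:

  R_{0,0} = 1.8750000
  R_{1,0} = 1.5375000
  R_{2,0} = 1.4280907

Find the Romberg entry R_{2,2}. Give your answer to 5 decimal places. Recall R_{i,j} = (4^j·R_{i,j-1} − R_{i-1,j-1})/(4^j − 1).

R_{1,1} = 1.5375000 + (1.5375000 − 1.8750000)/3 = 1.4250000
R_{2,1} = 1.4280907 + (1.4280907 − 1.5375000)/3 = 1.3916209
R_{2,2} = (16·1.3916209 − 1.4250000) / 15 = 1.3893956

1.38940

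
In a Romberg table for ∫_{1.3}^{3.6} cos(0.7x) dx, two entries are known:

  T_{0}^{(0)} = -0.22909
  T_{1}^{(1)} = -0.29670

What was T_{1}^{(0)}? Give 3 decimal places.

From T_{1}^{(1)} = (4·T_{1}^{(0)} − T_{0}^{(0)})/3, solve for T_{1}^{(0)}:
4·T_{1}^{(0)} = 3·(-0.29670) + (-0.22909) = -1.11919
T_{1}^{(0)} = -0.27980

-0.280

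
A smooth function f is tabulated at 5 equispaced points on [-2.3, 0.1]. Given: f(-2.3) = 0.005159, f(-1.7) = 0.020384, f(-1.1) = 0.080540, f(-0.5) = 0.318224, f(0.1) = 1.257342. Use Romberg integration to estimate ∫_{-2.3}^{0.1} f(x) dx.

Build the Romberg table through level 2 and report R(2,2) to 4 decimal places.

R(0,0) (trapezoid, 1 panel, h=2.4000): 1.515001
R(1,0) (trapezoid, 2 panels, h=1.2000): 0.854149
R(2,0) (trapezoid, 4 panels, h=0.6000): 0.630239
R(1,1) = 0.854149 + (0.854149 − 1.515001)/3 = 0.633865
R(2,1) = 0.630239 + (0.630239 − 0.854149)/3 = 0.555602
R(2,2) = 0.555602 + (0.555602 − 0.633865)/15 = 0.550384

0.5504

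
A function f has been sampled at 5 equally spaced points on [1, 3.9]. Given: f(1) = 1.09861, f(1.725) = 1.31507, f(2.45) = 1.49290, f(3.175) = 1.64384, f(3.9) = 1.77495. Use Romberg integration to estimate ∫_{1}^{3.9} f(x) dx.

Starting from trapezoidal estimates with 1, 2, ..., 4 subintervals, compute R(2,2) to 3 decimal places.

R(0,0) (trapezoid, 1 panel, h=2.9000): 4.16666
R(1,0) (trapezoid, 2 panels, h=1.4500): 4.24804
R(2,0) (trapezoid, 4 panels, h=0.7250): 4.26923
R(1,1) = 4.24804 + (4.24804 − 4.16666)/3 = 4.27517
R(2,1) = 4.26923 + (4.26923 − 4.24804)/3 = 4.27629
R(2,2) = 4.27629 + (4.27629 − 4.27517)/15 = 4.27636

4.276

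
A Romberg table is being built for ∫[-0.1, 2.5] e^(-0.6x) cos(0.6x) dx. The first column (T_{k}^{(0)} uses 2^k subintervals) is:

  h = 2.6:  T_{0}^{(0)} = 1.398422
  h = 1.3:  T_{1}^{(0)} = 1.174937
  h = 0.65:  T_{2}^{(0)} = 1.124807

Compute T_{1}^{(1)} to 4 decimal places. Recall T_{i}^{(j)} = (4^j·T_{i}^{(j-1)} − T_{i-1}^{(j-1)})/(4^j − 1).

T_{1}^{(1)} = (4·1.174937 − 1.398422) / 3 = 1.100442
(Column j=1 coincides with Simpson's rule on the same nodes.)

1.1004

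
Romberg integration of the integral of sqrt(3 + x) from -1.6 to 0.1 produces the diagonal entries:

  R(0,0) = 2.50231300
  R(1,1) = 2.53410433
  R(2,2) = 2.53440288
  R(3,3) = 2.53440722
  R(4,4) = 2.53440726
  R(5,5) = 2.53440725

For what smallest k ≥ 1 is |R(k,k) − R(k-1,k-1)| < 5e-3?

|R(1,1) − R(0,0)| = 0.03179133 ≥ 5e-3
|R(2,2) − R(1,1)| = 0.00029855 < 5e-3

k = 2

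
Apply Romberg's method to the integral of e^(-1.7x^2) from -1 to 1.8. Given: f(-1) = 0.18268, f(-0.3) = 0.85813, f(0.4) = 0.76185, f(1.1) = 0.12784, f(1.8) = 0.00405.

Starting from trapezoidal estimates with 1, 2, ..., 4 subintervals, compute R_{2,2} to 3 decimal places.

R_{0,0} (trapezoid, 1 panel, h=2.8000): 0.26142
R_{1,0} (trapezoid, 2 panels, h=1.4000): 1.19730
R_{2,0} (trapezoid, 4 panels, h=0.7000): 1.28883
R_{1,1} = 1.19730 + (1.19730 − 0.26142)/3 = 1.50926
R_{2,1} = 1.28883 + (1.28883 − 1.19730)/3 = 1.31934
R_{2,2} = 1.31934 + (1.31934 − 1.50926)/15 = 1.30668

1.307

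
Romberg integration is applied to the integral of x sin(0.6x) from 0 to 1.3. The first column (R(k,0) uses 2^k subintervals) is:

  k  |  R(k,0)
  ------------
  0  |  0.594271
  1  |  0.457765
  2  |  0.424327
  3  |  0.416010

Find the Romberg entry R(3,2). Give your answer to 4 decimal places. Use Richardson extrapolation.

R(2,1) = 0.424327 + (0.424327 − 0.457765)/3 = 0.413181
R(3,1) = 0.416010 + (0.416010 − 0.424327)/3 = 0.413238
R(3,2) = 0.413238 + (0.413238 − 0.413181)/15 = 0.413242

0.4132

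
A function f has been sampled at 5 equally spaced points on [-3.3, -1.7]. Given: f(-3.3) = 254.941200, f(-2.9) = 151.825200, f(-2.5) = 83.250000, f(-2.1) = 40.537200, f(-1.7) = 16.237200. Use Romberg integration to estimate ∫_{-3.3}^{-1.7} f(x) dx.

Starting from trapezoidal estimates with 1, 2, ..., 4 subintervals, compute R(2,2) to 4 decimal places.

R(0,0) (trapezoid, 1 panel, h=1.6000): 216.942720
R(1,0) (trapezoid, 2 panels, h=0.8000): 175.071360
R(2,0) (trapezoid, 4 panels, h=0.4000): 164.480640
R(1,1) = 175.071360 + (175.071360 − 216.942720)/3 = 161.114240
R(2,1) = 164.480640 + (164.480640 − 175.071360)/3 = 160.950400
R(2,2) = 160.950400 + (160.950400 − 161.114240)/15 = 160.939477

160.9395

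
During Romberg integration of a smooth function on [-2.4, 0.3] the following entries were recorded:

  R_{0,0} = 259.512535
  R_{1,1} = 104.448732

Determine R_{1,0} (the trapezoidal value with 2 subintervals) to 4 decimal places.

143.2147

From R_{1,1} = (4·R_{1,0} − R_{0,0})/3, solve for R_{1,0}:
4·R_{1,0} = 3·104.448732 + 259.512535 = 572.858731
R_{1,0} = 143.214683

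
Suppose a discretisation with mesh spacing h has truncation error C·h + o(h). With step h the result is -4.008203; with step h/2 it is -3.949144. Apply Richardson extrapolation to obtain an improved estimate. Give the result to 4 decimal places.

Extrapolated value = (2·A(h/2) − A(h)) / (2 − 1)
= (2·(-3.949144) − (-4.008203)) / 1
= -3.890085 / 1 = -3.890085

-3.8901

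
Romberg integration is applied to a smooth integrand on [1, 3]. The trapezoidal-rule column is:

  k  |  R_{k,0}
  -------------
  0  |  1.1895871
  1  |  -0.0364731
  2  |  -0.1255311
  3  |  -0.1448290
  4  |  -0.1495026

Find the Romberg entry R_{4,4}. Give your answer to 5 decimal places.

-0.15105

Richardson extrapolation on the trapezoidal column (denominator 4−1=3):
R_{1,1} = (4·(-0.0364731) − 1.1895871) / 3 = -0.4451598
R_{2,1} = (4·(-0.1255311) − (-0.0364731)) / 3 = -0.1552171
R_{3,1} = (4·(-0.1448290) − (-0.1255311)) / 3 = -0.1512616
R_{4,1} = (4·(-0.1495026) − (-0.1448290)) / 3 = -0.1510605
R_{2,2} = -0.1552171 + (-0.1552171 − (-0.4451598))/15 = -0.1358876
R_{3,2} = -0.1512616 + (-0.1512616 − (-0.1552171))/15 = -0.1509979
R_{4,2} = (16·(-0.1510605) − (-0.1512616)) / 15 = -0.1510471
R_{3,3} = (64·(-0.1509979) − (-0.1358876)) / 63 = -0.1512377
R_{4,3} = (64·(-0.1510471) − (-0.1509979)) / 63 = -0.1510479
R_{4,4} = -0.1510479 + (-0.1510479 − (-0.1512377))/255 = -0.1510472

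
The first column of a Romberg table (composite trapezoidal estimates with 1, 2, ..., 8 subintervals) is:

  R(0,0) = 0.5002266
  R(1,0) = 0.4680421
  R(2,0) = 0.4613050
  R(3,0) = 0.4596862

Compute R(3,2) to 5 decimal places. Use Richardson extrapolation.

0.45915

R(2,1) = 0.4613050 + (0.4613050 − 0.4680421)/3 = 0.4590593
R(3,1) = 0.4596862 + (0.4596862 − 0.4613050)/3 = 0.4591466
R(3,2) = 0.4591466 + (0.4591466 − 0.4590593)/15 = 0.4591524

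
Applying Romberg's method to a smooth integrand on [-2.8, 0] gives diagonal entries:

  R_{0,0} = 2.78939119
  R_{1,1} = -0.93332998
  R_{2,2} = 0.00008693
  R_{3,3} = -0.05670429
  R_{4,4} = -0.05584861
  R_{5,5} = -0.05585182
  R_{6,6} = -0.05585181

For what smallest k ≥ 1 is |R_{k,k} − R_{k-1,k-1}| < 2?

k = 2

|R_{1,1} − R_{0,0}| = 3.72272117 ≥ 2
|R_{2,2} − R_{1,1}| = 0.93341691 < 2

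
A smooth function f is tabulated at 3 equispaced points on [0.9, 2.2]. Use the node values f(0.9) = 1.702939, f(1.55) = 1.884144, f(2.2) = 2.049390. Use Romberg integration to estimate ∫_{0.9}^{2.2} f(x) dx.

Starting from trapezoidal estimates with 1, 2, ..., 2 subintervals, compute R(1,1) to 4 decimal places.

2.4459

R(0,0) (trapezoid, 1 panel, h=1.3000): 2.439014
R(1,0) (trapezoid, 2 panels, h=0.6500): 2.444201
R(1,1) = 2.444201 + (2.444201 − 2.439014)/3 = 2.445930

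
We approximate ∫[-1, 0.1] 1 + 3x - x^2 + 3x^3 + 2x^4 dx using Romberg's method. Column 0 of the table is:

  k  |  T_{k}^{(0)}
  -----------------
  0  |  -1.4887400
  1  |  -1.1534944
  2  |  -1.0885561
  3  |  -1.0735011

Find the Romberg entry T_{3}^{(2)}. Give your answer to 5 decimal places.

-1.06859

Richardson extrapolation on the trapezoidal column (denominator 4−1=3):
T_{2}^{(1)} = (4·(-1.0885561) − (-1.1534944)) / 3 = -1.0669100
T_{3}^{(1)} = -1.0735011 + (-1.0735011 − (-1.0885561))/3 = -1.0684828
T_{3}^{(2)} = -1.0684828 + (-1.0684828 − (-1.0669100))/15 = -1.0685877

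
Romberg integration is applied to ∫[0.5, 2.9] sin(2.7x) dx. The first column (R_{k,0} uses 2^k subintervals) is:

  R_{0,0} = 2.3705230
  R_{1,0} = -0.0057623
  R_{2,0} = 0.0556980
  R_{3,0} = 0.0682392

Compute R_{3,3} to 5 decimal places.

0.07118

Richardson extrapolation on the trapezoidal column (denominator 4−1=3):
R_{1,1} = (4·(-0.0057623) − 2.3705230) / 3 = -0.7978574
R_{2,1} = 0.0556980 + (0.0556980 − (-0.0057623))/3 = 0.0761848
R_{3,1} = (4·0.0682392 − 0.0556980) / 3 = 0.0724196
R_{2,2} = (16·0.0761848 − (-0.7978574)) / 15 = 0.1344543
R_{3,2} = (16·0.0724196 − 0.0761848) / 15 = 0.0721686
R_{3,3} = 0.0721686 + (0.0721686 − 0.1344543)/63 = 0.0711799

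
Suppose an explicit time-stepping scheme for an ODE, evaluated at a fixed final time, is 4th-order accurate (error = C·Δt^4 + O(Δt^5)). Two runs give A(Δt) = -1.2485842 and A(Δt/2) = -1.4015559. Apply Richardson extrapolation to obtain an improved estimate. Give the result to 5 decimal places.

Extrapolated value = (16·A(Δt/2) − A(Δt)) / (16 − 1)
= (16·(-1.4015559) − (-1.2485842)) / 15
= -21.1763102 / 15 = -1.4117540

-1.41175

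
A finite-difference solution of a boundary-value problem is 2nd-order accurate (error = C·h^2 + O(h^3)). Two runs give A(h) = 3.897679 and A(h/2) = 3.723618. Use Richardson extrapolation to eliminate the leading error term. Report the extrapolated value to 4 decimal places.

3.6656

The leading error scales as h^2; refining by a factor of 2 reduces it by 2^2 = 4.
Extrapolated value = (4·A(h/2) − A(h)) / (4 − 1)
= (4·3.723618 − 3.897679) / 3
= 10.996793 / 3 = 3.665598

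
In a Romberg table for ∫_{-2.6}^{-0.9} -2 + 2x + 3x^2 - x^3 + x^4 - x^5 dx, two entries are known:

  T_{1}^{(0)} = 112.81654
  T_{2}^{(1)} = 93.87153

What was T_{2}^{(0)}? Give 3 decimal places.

98.608

From T_{2}^{(1)} = (4·T_{2}^{(0)} − T_{1}^{(0)})/3, solve for T_{2}^{(0)}:
4·T_{2}^{(0)} = 3·93.87153 + 112.81654 = 394.43113
T_{2}^{(0)} = 98.60778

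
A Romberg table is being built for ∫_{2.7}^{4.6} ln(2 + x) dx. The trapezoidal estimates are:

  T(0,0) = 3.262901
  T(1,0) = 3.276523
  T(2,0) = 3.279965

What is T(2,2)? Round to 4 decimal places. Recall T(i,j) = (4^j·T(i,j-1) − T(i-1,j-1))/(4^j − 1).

3.2811

Richardson extrapolation on the trapezoidal column (denominator 4−1=3):
T(1,1) = (4·3.276523 − 3.262901) / 3 = 3.281064
T(2,1) = 3.279965 + (3.279965 − 3.276523)/3 = 3.281112
T(2,2) = (16·3.281112 − 3.281064) / 15 = 3.281115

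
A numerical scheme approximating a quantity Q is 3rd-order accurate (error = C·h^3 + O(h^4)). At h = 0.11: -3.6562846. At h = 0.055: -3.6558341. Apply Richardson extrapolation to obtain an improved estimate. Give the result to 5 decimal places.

-3.65577

Extrapolated value = (8·A(h/2) − A(h)) / (8 − 1)
= (8·(-3.6558341) − (-3.6562846)) / 7
= -25.5903882 / 7 = -3.6557697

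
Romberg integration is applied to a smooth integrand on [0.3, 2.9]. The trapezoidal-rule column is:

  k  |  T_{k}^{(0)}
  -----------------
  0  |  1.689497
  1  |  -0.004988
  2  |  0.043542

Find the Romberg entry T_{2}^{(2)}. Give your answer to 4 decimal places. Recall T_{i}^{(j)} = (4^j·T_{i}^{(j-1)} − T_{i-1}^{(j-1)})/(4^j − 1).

Richardson extrapolation on the trapezoidal column (denominator 4−1=3):
T_{1}^{(1)} = (4·(-0.004988) − 1.689497) / 3 = -0.569816
T_{2}^{(1)} = 0.043542 + (0.043542 − (-0.004988))/3 = 0.059719
T_{2}^{(2)} = (16·0.059719 − (-0.569816)) / 15 = 0.101688
(Column j=1 coincides with Simpson's rule on the same nodes.)

0.1017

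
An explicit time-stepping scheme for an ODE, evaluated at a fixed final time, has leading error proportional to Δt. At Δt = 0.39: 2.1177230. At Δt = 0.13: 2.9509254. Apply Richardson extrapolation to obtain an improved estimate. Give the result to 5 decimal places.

Extrapolated value = (3·A(Δt/3) − A(Δt)) / (3 − 1)
= (3·2.9509254 − 2.1177230) / 2
= 6.7350532 / 2 = 3.3675266

3.36753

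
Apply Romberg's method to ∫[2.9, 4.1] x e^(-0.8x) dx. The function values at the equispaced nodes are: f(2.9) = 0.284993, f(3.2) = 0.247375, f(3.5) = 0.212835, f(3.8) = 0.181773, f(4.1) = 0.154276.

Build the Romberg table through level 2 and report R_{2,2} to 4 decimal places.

R_{0,0} (trapezoid, 1 panel, h=1.2000): 0.263561
R_{1,0} (trapezoid, 2 panels, h=0.6000): 0.259482
R_{2,0} (trapezoid, 4 panels, h=0.3000): 0.258485
R_{1,1} = 0.259482 + (0.259482 − 0.263561)/3 = 0.258122
R_{2,1} = 0.258485 + (0.258485 − 0.259482)/3 = 0.258153
R_{2,2} = 0.258153 + (0.258153 − 0.258122)/15 = 0.258155

0.2582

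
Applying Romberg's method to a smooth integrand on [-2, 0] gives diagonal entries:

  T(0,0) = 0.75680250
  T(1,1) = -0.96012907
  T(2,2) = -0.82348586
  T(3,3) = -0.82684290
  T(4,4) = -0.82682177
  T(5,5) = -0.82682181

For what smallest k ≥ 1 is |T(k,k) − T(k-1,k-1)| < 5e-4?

k = 4

|T(1,1) − T(0,0)| = 1.71693157 ≥ 5e-4
|T(2,2) − T(1,1)| = 0.13664321 ≥ 5e-4
|T(3,3) − T(2,2)| = 0.00335704 ≥ 5e-4
|T(4,4) − T(3,3)| = 0.00002113 < 5e-4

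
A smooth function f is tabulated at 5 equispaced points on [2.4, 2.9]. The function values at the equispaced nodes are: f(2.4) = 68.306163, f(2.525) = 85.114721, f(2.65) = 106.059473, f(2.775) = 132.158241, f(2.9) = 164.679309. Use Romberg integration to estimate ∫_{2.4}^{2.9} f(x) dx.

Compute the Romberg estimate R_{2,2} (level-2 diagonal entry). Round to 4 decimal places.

54.7575

R_{0,0} (trapezoid, 1 panel, h=0.5000): 58.246368
R_{1,0} (trapezoid, 2 panels, h=0.2500): 55.638052
R_{2,0} (trapezoid, 4 panels, h=0.1250): 54.978146
R_{1,1} = 55.638052 + (55.638052 − 58.246368)/3 = 54.768613
R_{2,1} = 54.978146 + (54.978146 − 55.638052)/3 = 54.758177
R_{2,2} = 54.758177 + (54.758177 − 54.768613)/15 = 54.757481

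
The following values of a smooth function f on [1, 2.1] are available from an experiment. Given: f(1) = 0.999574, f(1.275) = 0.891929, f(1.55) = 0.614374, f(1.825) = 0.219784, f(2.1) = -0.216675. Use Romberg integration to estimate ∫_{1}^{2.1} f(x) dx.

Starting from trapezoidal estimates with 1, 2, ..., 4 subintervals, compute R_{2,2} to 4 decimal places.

0.5919

R_{0,0} (trapezoid, 1 panel, h=1.1000): 0.430594
R_{1,0} (trapezoid, 2 panels, h=0.5500): 0.553203
R_{2,0} (trapezoid, 4 panels, h=0.2750): 0.582323
R_{1,1} = 0.553203 + (0.553203 − 0.430594)/3 = 0.594073
R_{2,1} = 0.582323 + (0.582323 − 0.553203)/3 = 0.592030
R_{2,2} = 0.592030 + (0.592030 − 0.594073)/15 = 0.591894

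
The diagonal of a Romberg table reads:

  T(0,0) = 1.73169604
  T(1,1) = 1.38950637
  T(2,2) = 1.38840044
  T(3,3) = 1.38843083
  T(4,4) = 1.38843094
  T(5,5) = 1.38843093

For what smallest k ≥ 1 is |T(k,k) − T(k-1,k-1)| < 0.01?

|T(1,1) − T(0,0)| = 0.34218967 ≥ 0.01
|T(2,2) − T(1,1)| = 0.00110593 < 0.01

k = 2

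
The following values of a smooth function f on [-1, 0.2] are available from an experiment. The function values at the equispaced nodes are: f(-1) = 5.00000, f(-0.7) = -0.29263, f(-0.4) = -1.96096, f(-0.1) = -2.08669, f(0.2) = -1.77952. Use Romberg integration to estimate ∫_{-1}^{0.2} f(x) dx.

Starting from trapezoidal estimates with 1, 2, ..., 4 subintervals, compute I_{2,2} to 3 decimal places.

I_{0,0} (trapezoid, 1 panel, h=1.2000): 1.93229
I_{1,0} (trapezoid, 2 panels, h=0.6000): -0.21043
I_{2,0} (trapezoid, 4 panels, h=0.3000): -0.81901
I_{1,1} = -0.21043 + (-0.21043 − 1.93229)/3 = -0.92467
I_{2,1} = -0.81901 + (-0.81901 − (-0.21043))/3 = -1.02187
I_{2,2} = -1.02187 + (-1.02187 − (-0.92467))/15 = -1.02835

-1.028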